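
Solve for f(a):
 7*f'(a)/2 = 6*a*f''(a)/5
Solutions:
 f(a) = C1 + C2*a^(47/12)


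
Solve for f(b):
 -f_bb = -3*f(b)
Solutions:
 f(b) = C1*exp(-sqrt(3)*b) + C2*exp(sqrt(3)*b)


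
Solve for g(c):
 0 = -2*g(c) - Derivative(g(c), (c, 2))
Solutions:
 g(c) = C1*sin(sqrt(2)*c) + C2*cos(sqrt(2)*c)


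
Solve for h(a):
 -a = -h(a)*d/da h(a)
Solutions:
 h(a) = -sqrt(C1 + a^2)
 h(a) = sqrt(C1 + a^2)


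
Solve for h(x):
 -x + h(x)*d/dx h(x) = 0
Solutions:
 h(x) = -sqrt(C1 + x^2)
 h(x) = sqrt(C1 + x^2)


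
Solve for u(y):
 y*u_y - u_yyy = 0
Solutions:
 u(y) = C1 + Integral(C2*airyai(y) + C3*airybi(y), y)


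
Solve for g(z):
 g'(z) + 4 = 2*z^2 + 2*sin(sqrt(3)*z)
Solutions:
 g(z) = C1 + 2*z^3/3 - 4*z - 2*sqrt(3)*cos(sqrt(3)*z)/3


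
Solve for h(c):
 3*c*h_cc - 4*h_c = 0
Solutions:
 h(c) = C1 + C2*c^(7/3)


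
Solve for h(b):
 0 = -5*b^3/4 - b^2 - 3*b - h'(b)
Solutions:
 h(b) = C1 - 5*b^4/16 - b^3/3 - 3*b^2/2


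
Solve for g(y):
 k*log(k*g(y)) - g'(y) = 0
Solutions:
 li(k*g(y))/k = C1 + k*y


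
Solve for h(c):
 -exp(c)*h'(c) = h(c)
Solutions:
 h(c) = C1*exp(exp(-c))


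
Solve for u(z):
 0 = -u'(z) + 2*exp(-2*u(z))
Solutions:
 u(z) = log(-sqrt(C1 + 4*z))
 u(z) = log(C1 + 4*z)/2


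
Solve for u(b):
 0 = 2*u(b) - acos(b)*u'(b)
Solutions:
 u(b) = C1*exp(2*Integral(1/acos(b), b))


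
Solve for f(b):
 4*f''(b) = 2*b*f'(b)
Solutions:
 f(b) = C1 + C2*erfi(b/2)


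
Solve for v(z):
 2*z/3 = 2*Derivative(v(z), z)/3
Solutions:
 v(z) = C1 + z^2/2


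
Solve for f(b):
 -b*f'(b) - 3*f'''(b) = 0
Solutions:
 f(b) = C1 + Integral(C2*airyai(-3^(2/3)*b/3) + C3*airybi(-3^(2/3)*b/3), b)


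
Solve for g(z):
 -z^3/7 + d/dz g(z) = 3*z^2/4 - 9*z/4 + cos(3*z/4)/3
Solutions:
 g(z) = C1 + z^4/28 + z^3/4 - 9*z^2/8 + 4*sin(3*z/4)/9


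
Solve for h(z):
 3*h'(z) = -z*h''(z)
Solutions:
 h(z) = C1 + C2/z^2


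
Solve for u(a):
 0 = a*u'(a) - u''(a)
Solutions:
 u(a) = C1 + C2*erfi(sqrt(2)*a/2)


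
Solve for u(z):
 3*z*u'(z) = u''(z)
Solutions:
 u(z) = C1 + C2*erfi(sqrt(6)*z/2)


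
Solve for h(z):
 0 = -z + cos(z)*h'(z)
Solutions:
 h(z) = C1 + Integral(z/cos(z), z)


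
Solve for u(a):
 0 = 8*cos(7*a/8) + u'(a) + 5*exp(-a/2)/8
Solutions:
 u(a) = C1 - 64*sin(7*a/8)/7 + 5*exp(-a/2)/4


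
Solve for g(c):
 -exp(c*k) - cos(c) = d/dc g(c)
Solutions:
 g(c) = C1 - sin(c) - exp(c*k)/k


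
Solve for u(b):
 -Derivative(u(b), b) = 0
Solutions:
 u(b) = C1


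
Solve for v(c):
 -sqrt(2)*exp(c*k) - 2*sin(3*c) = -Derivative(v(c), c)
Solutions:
 v(c) = C1 - 2*cos(3*c)/3 + sqrt(2)*exp(c*k)/k


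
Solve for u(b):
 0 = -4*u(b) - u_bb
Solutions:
 u(b) = C1*sin(2*b) + C2*cos(2*b)


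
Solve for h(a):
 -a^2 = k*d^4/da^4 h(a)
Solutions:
 h(a) = C1 + C2*a + C3*a^2 + C4*a^3 - a^6/(360*k)


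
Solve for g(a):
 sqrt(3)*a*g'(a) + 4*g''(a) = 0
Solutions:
 g(a) = C1 + C2*erf(sqrt(2)*3^(1/4)*a/4)


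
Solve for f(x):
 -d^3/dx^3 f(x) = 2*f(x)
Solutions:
 f(x) = C3*exp(-2^(1/3)*x) + (C1*sin(2^(1/3)*sqrt(3)*x/2) + C2*cos(2^(1/3)*sqrt(3)*x/2))*exp(2^(1/3)*x/2)


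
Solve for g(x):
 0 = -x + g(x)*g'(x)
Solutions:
 g(x) = -sqrt(C1 + x^2)
 g(x) = sqrt(C1 + x^2)


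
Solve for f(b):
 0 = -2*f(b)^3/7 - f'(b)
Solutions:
 f(b) = -sqrt(14)*sqrt(-1/(C1 - 2*b))/2
 f(b) = sqrt(14)*sqrt(-1/(C1 - 2*b))/2


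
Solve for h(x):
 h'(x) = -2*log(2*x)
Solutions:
 h(x) = C1 - 2*x*log(x) - x*log(4) + 2*x


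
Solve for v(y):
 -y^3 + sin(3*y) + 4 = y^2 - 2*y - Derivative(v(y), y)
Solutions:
 v(y) = C1 + y^4/4 + y^3/3 - y^2 - 4*y + cos(3*y)/3


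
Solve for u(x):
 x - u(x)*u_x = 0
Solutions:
 u(x) = -sqrt(C1 + x^2)
 u(x) = sqrt(C1 + x^2)


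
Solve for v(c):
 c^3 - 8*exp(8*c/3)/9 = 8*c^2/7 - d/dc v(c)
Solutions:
 v(c) = C1 - c^4/4 + 8*c^3/21 + exp(8*c/3)/3


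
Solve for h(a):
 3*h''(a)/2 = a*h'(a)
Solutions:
 h(a) = C1 + C2*erfi(sqrt(3)*a/3)


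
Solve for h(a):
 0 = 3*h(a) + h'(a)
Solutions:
 h(a) = C1*exp(-3*a)


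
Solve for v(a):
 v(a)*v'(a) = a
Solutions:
 v(a) = -sqrt(C1 + a^2)
 v(a) = sqrt(C1 + a^2)


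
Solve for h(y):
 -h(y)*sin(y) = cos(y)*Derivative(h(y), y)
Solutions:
 h(y) = C1*cos(y)


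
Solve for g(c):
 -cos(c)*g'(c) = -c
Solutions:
 g(c) = C1 + Integral(c/cos(c), c)


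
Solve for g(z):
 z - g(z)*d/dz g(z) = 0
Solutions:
 g(z) = -sqrt(C1 + z^2)
 g(z) = sqrt(C1 + z^2)


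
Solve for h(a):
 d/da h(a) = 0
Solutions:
 h(a) = C1


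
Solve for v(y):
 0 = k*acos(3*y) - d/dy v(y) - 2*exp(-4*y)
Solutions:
 v(y) = C1 + k*y*acos(3*y) - k*sqrt(1 - 9*y^2)/3 + exp(-4*y)/2


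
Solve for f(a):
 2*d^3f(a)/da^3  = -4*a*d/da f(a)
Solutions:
 f(a) = C1 + Integral(C2*airyai(-2^(1/3)*a) + C3*airybi(-2^(1/3)*a), a)


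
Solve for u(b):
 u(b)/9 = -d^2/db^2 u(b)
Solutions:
 u(b) = C1*sin(b/3) + C2*cos(b/3)


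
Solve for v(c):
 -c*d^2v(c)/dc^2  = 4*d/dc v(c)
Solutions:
 v(c) = C1 + C2/c^3


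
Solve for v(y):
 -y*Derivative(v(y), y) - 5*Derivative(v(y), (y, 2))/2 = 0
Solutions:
 v(y) = C1 + C2*erf(sqrt(5)*y/5)


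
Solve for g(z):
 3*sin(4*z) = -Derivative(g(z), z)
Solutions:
 g(z) = C1 + 3*cos(4*z)/4


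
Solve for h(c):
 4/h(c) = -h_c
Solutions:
 h(c) = -sqrt(C1 - 8*c)
 h(c) = sqrt(C1 - 8*c)


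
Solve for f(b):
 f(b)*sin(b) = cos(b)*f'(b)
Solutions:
 f(b) = C1/cos(b)


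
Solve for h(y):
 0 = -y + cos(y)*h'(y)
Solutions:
 h(y) = C1 + Integral(y/cos(y), y)


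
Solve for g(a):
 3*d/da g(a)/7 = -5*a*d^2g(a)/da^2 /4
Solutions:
 g(a) = C1 + C2*a^(23/35)


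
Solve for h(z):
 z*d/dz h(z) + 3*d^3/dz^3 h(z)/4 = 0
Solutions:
 h(z) = C1 + Integral(C2*airyai(-6^(2/3)*z/3) + C3*airybi(-6^(2/3)*z/3), z)


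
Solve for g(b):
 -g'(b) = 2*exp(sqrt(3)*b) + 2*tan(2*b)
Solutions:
 g(b) = C1 - 2*sqrt(3)*exp(sqrt(3)*b)/3 + log(cos(2*b))


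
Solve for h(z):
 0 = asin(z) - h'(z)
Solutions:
 h(z) = C1 + z*asin(z) + sqrt(1 - z^2)


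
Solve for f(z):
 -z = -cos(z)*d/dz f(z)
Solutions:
 f(z) = C1 + Integral(z/cos(z), z)


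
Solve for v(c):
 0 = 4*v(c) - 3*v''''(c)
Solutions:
 v(c) = C1*exp(-sqrt(2)*3^(3/4)*c/3) + C2*exp(sqrt(2)*3^(3/4)*c/3) + C3*sin(sqrt(2)*3^(3/4)*c/3) + C4*cos(sqrt(2)*3^(3/4)*c/3)


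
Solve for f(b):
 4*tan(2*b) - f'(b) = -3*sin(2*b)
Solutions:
 f(b) = C1 - 2*log(cos(2*b)) - 3*cos(2*b)/2


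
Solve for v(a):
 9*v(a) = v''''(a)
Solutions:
 v(a) = C1*exp(-sqrt(3)*a) + C2*exp(sqrt(3)*a) + C3*sin(sqrt(3)*a) + C4*cos(sqrt(3)*a)


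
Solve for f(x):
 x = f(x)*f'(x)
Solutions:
 f(x) = -sqrt(C1 + x^2)
 f(x) = sqrt(C1 + x^2)


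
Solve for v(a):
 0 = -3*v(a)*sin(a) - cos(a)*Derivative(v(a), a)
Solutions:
 v(a) = C1*cos(a)^3


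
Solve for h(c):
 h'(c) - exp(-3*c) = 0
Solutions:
 h(c) = C1 - exp(-3*c)/3


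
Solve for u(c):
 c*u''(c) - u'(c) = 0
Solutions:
 u(c) = C1 + C2*c^2


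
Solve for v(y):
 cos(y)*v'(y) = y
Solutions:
 v(y) = C1 + Integral(y/cos(y), y)


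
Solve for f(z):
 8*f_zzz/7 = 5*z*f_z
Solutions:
 f(z) = C1 + Integral(C2*airyai(35^(1/3)*z/2) + C3*airybi(35^(1/3)*z/2), z)


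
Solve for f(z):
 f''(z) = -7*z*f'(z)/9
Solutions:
 f(z) = C1 + C2*erf(sqrt(14)*z/6)


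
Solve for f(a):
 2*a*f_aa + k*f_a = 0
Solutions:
 f(a) = C1 + a^(1 - re(k)/2)*(C2*sin(log(a)*Abs(im(k))/2) + C3*cos(log(a)*im(k)/2))


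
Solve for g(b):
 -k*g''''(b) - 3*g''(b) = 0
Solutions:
 g(b) = C1 + C2*b + C3*exp(-sqrt(3)*b*sqrt(-1/k)) + C4*exp(sqrt(3)*b*sqrt(-1/k))


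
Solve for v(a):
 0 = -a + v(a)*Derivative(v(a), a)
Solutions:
 v(a) = -sqrt(C1 + a^2)
 v(a) = sqrt(C1 + a^2)


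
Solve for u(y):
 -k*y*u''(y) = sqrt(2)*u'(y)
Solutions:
 u(y) = C1 + y^(((re(k) - sqrt(2))*re(k) + im(k)^2)/(re(k)^2 + im(k)^2))*(C2*sin(sqrt(2)*log(y)*Abs(im(k))/(re(k)^2 + im(k)^2)) + C3*cos(sqrt(2)*log(y)*im(k)/(re(k)^2 + im(k)^2)))


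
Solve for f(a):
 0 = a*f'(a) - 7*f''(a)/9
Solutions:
 f(a) = C1 + C2*erfi(3*sqrt(14)*a/14)


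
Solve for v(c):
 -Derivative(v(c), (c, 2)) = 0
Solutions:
 v(c) = C1 + C2*c


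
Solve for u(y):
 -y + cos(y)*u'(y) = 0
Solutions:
 u(y) = C1 + Integral(y/cos(y), y)


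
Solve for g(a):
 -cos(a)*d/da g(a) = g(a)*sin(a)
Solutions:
 g(a) = C1*cos(a)


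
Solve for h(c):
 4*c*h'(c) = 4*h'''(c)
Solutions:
 h(c) = C1 + Integral(C2*airyai(c) + C3*airybi(c), c)


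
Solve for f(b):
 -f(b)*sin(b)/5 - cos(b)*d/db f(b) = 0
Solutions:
 f(b) = C1*cos(b)^(1/5)


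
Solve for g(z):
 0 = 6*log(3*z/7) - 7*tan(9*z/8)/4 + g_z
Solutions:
 g(z) = C1 - 6*z*log(z) - 6*z*log(3) + 6*z + 6*z*log(7) - 14*log(cos(9*z/8))/9


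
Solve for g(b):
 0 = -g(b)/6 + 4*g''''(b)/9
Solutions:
 g(b) = C1*exp(-6^(1/4)*b/2) + C2*exp(6^(1/4)*b/2) + C3*sin(6^(1/4)*b/2) + C4*cos(6^(1/4)*b/2)


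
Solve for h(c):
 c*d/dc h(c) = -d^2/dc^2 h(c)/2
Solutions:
 h(c) = C1 + C2*erf(c)


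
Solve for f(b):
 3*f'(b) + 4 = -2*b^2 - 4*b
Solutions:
 f(b) = C1 - 2*b^3/9 - 2*b^2/3 - 4*b/3


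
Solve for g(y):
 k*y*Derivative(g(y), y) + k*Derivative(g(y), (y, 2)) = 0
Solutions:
 g(y) = C1 + C2*erf(sqrt(2)*y/2)


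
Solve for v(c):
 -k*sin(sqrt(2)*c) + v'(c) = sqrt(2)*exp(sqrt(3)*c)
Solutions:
 v(c) = C1 - sqrt(2)*k*cos(sqrt(2)*c)/2 + sqrt(6)*exp(sqrt(3)*c)/3


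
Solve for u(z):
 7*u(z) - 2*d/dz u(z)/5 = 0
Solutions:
 u(z) = C1*exp(35*z/2)


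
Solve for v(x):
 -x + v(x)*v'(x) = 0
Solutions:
 v(x) = -sqrt(C1 + x^2)
 v(x) = sqrt(C1 + x^2)


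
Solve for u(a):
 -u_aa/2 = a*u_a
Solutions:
 u(a) = C1 + C2*erf(a)


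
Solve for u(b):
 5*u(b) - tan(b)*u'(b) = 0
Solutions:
 u(b) = C1*sin(b)^5


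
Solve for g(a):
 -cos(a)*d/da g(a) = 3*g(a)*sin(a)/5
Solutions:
 g(a) = C1*cos(a)^(3/5)


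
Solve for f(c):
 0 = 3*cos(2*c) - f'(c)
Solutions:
 f(c) = C1 + 3*sin(2*c)/2


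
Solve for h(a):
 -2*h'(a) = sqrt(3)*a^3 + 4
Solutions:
 h(a) = C1 - sqrt(3)*a^4/8 - 2*a


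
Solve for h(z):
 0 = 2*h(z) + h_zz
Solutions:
 h(z) = C1*sin(sqrt(2)*z) + C2*cos(sqrt(2)*z)


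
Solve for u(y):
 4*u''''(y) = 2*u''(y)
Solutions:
 u(y) = C1 + C2*y + C3*exp(-sqrt(2)*y/2) + C4*exp(sqrt(2)*y/2)


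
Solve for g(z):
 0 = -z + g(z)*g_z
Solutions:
 g(z) = -sqrt(C1 + z^2)
 g(z) = sqrt(C1 + z^2)


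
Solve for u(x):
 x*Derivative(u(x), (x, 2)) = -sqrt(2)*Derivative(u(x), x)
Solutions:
 u(x) = C1 + C2*x^(1 - sqrt(2))


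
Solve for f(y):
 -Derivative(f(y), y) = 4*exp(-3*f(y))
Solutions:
 f(y) = log(C1 - 12*y)/3
 f(y) = log((-3^(1/3) - 3^(5/6)*I)*(C1 - 4*y)^(1/3)/2)
 f(y) = log((-3^(1/3) + 3^(5/6)*I)*(C1 - 4*y)^(1/3)/2)


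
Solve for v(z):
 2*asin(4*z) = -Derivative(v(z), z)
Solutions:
 v(z) = C1 - 2*z*asin(4*z) - sqrt(1 - 16*z^2)/2


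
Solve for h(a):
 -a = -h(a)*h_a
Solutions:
 h(a) = -sqrt(C1 + a^2)
 h(a) = sqrt(C1 + a^2)


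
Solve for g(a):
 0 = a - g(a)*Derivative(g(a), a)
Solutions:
 g(a) = -sqrt(C1 + a^2)
 g(a) = sqrt(C1 + a^2)


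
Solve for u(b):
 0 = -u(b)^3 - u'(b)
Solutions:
 u(b) = -sqrt(2)*sqrt(-1/(C1 - b))/2
 u(b) = sqrt(2)*sqrt(-1/(C1 - b))/2


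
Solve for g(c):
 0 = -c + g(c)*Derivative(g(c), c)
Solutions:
 g(c) = -sqrt(C1 + c^2)
 g(c) = sqrt(C1 + c^2)


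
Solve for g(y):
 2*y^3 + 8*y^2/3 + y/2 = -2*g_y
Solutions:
 g(y) = C1 - y^4/4 - 4*y^3/9 - y^2/8


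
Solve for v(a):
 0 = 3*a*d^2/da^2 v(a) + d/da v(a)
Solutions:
 v(a) = C1 + C2*a^(2/3)


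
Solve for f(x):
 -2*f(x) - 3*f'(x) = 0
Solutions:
 f(x) = C1*exp(-2*x/3)


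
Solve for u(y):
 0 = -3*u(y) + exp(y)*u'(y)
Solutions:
 u(y) = C1*exp(-3*exp(-y))


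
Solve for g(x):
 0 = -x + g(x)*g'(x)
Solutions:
 g(x) = -sqrt(C1 + x^2)
 g(x) = sqrt(C1 + x^2)


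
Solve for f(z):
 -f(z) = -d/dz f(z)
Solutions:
 f(z) = C1*exp(z)


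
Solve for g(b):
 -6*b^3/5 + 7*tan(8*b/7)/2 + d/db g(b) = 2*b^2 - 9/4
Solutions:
 g(b) = C1 + 3*b^4/10 + 2*b^3/3 - 9*b/4 + 49*log(cos(8*b/7))/16


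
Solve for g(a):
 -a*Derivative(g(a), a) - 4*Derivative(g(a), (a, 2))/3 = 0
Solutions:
 g(a) = C1 + C2*erf(sqrt(6)*a/4)


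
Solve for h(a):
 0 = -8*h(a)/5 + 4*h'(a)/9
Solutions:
 h(a) = C1*exp(18*a/5)


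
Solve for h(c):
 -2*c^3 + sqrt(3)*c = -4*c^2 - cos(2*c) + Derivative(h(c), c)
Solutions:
 h(c) = C1 - c^4/2 + 4*c^3/3 + sqrt(3)*c^2/2 + sin(2*c)/2


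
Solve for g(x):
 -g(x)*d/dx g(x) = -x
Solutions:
 g(x) = -sqrt(C1 + x^2)
 g(x) = sqrt(C1 + x^2)


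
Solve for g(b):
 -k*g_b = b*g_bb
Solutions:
 g(b) = C1 + b^(1 - re(k))*(C2*sin(log(b)*Abs(im(k))) + C3*cos(log(b)*im(k)))


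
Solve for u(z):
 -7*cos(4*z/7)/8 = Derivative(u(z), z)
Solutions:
 u(z) = C1 - 49*sin(4*z/7)/32


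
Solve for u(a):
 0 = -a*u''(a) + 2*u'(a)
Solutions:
 u(a) = C1 + C2*a^3


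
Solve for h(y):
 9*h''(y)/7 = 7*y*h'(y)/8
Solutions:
 h(y) = C1 + C2*erfi(7*y/12)


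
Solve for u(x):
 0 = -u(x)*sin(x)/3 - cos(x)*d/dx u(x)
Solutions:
 u(x) = C1*cos(x)^(1/3)


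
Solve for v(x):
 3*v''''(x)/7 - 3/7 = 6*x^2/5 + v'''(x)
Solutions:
 v(x) = C1 + C2*x + C3*x^2 + C4*exp(7*x/3) - x^5/50 - 3*x^4/70 - 71*x^3/490


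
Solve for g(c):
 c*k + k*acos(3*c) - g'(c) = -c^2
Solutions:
 g(c) = C1 + c^3/3 + c^2*k/2 + k*(c*acos(3*c) - sqrt(1 - 9*c^2)/3)


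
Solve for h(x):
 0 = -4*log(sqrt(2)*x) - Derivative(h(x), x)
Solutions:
 h(x) = C1 - 4*x*log(x) - x*log(4) + 4*x


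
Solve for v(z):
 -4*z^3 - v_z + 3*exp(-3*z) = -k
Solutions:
 v(z) = C1 + k*z - z^4 - exp(-3*z)


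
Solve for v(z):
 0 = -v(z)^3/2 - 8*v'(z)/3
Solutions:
 v(z) = -2*sqrt(2)*sqrt(-1/(C1 - 3*z))
 v(z) = 2*sqrt(2)*sqrt(-1/(C1 - 3*z))


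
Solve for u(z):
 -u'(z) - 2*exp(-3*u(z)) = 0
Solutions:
 u(z) = log(C1 - 6*z)/3
 u(z) = log((-3^(1/3) - 3^(5/6)*I)*(C1 - 2*z)^(1/3)/2)
 u(z) = log((-3^(1/3) + 3^(5/6)*I)*(C1 - 2*z)^(1/3)/2)


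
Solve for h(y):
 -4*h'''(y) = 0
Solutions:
 h(y) = C1 + C2*y + C3*y^2


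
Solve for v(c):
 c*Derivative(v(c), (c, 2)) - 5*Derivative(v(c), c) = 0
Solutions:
 v(c) = C1 + C2*c^6


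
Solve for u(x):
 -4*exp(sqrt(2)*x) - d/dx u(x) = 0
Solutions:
 u(x) = C1 - 2*sqrt(2)*exp(sqrt(2)*x)


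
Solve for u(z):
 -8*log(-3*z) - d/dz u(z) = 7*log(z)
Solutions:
 u(z) = C1 - 15*z*log(z) + z*(-8*log(3) + 15 - 8*I*pi)


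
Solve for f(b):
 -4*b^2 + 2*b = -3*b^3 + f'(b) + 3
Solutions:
 f(b) = C1 + 3*b^4/4 - 4*b^3/3 + b^2 - 3*b


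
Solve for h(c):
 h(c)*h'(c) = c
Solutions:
 h(c) = -sqrt(C1 + c^2)
 h(c) = sqrt(C1 + c^2)


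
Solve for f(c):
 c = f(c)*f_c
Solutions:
 f(c) = -sqrt(C1 + c^2)
 f(c) = sqrt(C1 + c^2)


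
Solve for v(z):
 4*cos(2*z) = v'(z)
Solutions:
 v(z) = C1 + 2*sin(2*z)


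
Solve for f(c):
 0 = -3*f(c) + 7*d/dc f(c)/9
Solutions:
 f(c) = C1*exp(27*c/7)


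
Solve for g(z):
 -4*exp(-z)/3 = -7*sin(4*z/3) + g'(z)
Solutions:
 g(z) = C1 - 21*cos(4*z/3)/4 + 4*exp(-z)/3


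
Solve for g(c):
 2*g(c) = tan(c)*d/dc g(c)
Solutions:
 g(c) = C1*sin(c)^2


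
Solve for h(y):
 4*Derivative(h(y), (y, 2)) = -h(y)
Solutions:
 h(y) = C1*sin(y/2) + C2*cos(y/2)


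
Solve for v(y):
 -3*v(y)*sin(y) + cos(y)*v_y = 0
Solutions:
 v(y) = C1/cos(y)^3


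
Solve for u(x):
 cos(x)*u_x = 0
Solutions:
 u(x) = C1


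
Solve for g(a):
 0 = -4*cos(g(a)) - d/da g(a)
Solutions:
 g(a) = pi - asin((C1 + exp(8*a))/(C1 - exp(8*a)))
 g(a) = asin((C1 + exp(8*a))/(C1 - exp(8*a)))


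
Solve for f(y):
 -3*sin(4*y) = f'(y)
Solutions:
 f(y) = C1 + 3*cos(4*y)/4


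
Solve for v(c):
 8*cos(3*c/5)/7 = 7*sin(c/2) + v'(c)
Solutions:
 v(c) = C1 + 40*sin(3*c/5)/21 + 14*cos(c/2)


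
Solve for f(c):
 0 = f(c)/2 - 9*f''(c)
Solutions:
 f(c) = C1*exp(-sqrt(2)*c/6) + C2*exp(sqrt(2)*c/6)


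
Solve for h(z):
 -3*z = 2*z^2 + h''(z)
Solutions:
 h(z) = C1 + C2*z - z^4/6 - z^3/2


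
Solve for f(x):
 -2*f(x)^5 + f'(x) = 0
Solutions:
 f(x) = -(-1/(C1 + 8*x))^(1/4)
 f(x) = (-1/(C1 + 8*x))^(1/4)
 f(x) = -I*(-1/(C1 + 8*x))^(1/4)
 f(x) = I*(-1/(C1 + 8*x))^(1/4)


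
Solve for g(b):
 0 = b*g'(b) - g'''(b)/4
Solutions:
 g(b) = C1 + Integral(C2*airyai(2^(2/3)*b) + C3*airybi(2^(2/3)*b), b)


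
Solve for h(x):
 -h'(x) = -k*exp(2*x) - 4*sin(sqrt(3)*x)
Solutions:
 h(x) = C1 + k*exp(2*x)/2 - 4*sqrt(3)*cos(sqrt(3)*x)/3


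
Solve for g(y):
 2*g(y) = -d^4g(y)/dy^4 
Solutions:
 g(y) = (C1*sin(2^(3/4)*y/2) + C2*cos(2^(3/4)*y/2))*exp(-2^(3/4)*y/2) + (C3*sin(2^(3/4)*y/2) + C4*cos(2^(3/4)*y/2))*exp(2^(3/4)*y/2)


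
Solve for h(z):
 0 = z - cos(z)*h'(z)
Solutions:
 h(z) = C1 + Integral(z/cos(z), z)


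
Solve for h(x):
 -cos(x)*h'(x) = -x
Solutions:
 h(x) = C1 + Integral(x/cos(x), x)


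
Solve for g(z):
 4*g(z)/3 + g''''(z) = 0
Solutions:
 g(z) = (C1*sin(3^(3/4)*z/3) + C2*cos(3^(3/4)*z/3))*exp(-3^(3/4)*z/3) + (C3*sin(3^(3/4)*z/3) + C4*cos(3^(3/4)*z/3))*exp(3^(3/4)*z/3)


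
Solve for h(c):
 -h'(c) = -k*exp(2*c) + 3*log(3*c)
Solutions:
 h(c) = C1 - 3*c*log(c) + 3*c*(1 - log(3)) + k*exp(2*c)/2


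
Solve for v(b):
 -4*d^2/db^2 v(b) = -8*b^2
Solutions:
 v(b) = C1 + C2*b + b^4/6


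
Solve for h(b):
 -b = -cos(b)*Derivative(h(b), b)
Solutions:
 h(b) = C1 + Integral(b/cos(b), b)


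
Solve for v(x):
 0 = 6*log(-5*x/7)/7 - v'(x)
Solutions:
 v(x) = C1 + 6*x*log(-x)/7 + 6*x*(-log(7) - 1 + log(5))/7


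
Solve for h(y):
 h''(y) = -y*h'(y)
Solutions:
 h(y) = C1 + C2*erf(sqrt(2)*y/2)


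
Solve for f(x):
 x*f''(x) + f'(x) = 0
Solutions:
 f(x) = C1 + C2*log(x)


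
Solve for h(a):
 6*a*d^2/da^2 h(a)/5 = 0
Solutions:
 h(a) = C1 + C2*a


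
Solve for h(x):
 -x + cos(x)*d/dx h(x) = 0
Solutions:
 h(x) = C1 + Integral(x/cos(x), x)


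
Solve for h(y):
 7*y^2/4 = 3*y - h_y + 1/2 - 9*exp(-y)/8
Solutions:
 h(y) = C1 - 7*y^3/12 + 3*y^2/2 + y/2 + 9*exp(-y)/8


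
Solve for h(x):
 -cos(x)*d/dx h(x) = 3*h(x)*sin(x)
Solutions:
 h(x) = C1*cos(x)^3


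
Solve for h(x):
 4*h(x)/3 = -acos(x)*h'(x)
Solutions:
 h(x) = C1*exp(-4*Integral(1/acos(x), x)/3)


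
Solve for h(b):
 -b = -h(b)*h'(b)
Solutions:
 h(b) = -sqrt(C1 + b^2)
 h(b) = sqrt(C1 + b^2)


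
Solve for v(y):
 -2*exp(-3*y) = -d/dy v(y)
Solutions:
 v(y) = C1 - 2*exp(-3*y)/3


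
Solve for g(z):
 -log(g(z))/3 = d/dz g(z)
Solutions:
 li(g(z)) = C1 - z/3


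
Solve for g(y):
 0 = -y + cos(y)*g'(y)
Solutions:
 g(y) = C1 + Integral(y/cos(y), y)


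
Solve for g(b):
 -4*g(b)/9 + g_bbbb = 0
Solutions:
 g(b) = C1*exp(-sqrt(6)*b/3) + C2*exp(sqrt(6)*b/3) + C3*sin(sqrt(6)*b/3) + C4*cos(sqrt(6)*b/3)


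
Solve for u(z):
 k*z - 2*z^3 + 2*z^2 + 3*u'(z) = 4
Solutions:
 u(z) = C1 - k*z^2/6 + z^4/6 - 2*z^3/9 + 4*z/3


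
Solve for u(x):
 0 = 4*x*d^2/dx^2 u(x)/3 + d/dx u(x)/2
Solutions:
 u(x) = C1 + C2*x^(5/8)


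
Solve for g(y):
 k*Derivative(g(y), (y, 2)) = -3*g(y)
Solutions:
 g(y) = C1*exp(-sqrt(3)*y*sqrt(-1/k)) + C2*exp(sqrt(3)*y*sqrt(-1/k))


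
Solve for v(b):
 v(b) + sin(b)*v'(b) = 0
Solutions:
 v(b) = C1*sqrt(cos(b) + 1)/sqrt(cos(b) - 1)


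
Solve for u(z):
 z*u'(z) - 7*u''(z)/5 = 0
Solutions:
 u(z) = C1 + C2*erfi(sqrt(70)*z/14)


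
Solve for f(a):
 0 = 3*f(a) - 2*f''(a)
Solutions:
 f(a) = C1*exp(-sqrt(6)*a/2) + C2*exp(sqrt(6)*a/2)


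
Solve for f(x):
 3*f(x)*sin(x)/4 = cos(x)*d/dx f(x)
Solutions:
 f(x) = C1/cos(x)^(3/4)


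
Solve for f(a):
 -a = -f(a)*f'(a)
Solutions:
 f(a) = -sqrt(C1 + a^2)
 f(a) = sqrt(C1 + a^2)


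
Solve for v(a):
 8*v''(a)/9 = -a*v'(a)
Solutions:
 v(a) = C1 + C2*erf(3*a/4)


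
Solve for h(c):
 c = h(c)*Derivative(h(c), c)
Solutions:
 h(c) = -sqrt(C1 + c^2)
 h(c) = sqrt(C1 + c^2)


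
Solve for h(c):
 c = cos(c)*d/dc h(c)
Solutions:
 h(c) = C1 + Integral(c/cos(c), c)


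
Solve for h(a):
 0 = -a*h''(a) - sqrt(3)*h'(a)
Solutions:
 h(a) = C1 + C2*a^(1 - sqrt(3))


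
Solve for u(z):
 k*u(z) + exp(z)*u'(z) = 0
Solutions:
 u(z) = C1*exp(k*exp(-z))


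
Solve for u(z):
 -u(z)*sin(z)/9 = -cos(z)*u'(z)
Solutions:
 u(z) = C1/cos(z)^(1/9)


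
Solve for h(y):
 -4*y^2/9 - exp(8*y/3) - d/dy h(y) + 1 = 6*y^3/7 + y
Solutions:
 h(y) = C1 - 3*y^4/14 - 4*y^3/27 - y^2/2 + y - 3*exp(8*y/3)/8


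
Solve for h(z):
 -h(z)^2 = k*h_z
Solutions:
 h(z) = k/(C1*k + z)


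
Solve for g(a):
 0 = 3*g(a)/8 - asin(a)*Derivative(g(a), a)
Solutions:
 g(a) = C1*exp(3*Integral(1/asin(a), a)/8)


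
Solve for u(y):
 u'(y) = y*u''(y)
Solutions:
 u(y) = C1 + C2*y^2


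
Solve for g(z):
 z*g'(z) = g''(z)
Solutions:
 g(z) = C1 + C2*erfi(sqrt(2)*z/2)


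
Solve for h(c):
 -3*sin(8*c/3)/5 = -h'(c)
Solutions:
 h(c) = C1 - 9*cos(8*c/3)/40


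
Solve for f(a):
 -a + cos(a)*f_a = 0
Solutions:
 f(a) = C1 + Integral(a/cos(a), a)


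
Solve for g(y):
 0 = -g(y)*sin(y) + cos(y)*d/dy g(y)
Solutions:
 g(y) = C1/cos(y)


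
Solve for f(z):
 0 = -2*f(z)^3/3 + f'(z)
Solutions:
 f(z) = -sqrt(6)*sqrt(-1/(C1 + 2*z))/2
 f(z) = sqrt(6)*sqrt(-1/(C1 + 2*z))/2


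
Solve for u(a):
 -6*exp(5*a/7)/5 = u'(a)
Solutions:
 u(a) = C1 - 42*exp(5*a/7)/25


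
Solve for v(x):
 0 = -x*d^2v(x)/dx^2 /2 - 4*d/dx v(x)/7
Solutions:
 v(x) = C1 + C2/x^(1/7)


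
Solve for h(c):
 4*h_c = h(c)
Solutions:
 h(c) = C1*exp(c/4)


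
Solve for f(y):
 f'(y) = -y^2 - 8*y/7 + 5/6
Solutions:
 f(y) = C1 - y^3/3 - 4*y^2/7 + 5*y/6


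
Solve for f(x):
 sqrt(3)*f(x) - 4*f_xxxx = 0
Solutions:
 f(x) = C1*exp(-sqrt(2)*3^(1/8)*x/2) + C2*exp(sqrt(2)*3^(1/8)*x/2) + C3*sin(sqrt(2)*3^(1/8)*x/2) + C4*cos(sqrt(2)*3^(1/8)*x/2)


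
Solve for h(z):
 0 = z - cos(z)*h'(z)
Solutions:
 h(z) = C1 + Integral(z/cos(z), z)


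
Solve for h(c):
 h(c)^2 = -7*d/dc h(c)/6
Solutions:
 h(c) = 7/(C1 + 6*c)


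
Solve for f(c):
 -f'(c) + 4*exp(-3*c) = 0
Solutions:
 f(c) = C1 - 4*exp(-3*c)/3


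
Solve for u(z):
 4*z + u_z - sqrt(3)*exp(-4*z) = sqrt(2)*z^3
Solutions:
 u(z) = C1 + sqrt(2)*z^4/4 - 2*z^2 - sqrt(3)*exp(-4*z)/4


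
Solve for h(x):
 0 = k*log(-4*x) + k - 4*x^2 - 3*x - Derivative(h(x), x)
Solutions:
 h(x) = C1 + k*x*log(-x) + 2*k*x*log(2) - 4*x^3/3 - 3*x^2/2


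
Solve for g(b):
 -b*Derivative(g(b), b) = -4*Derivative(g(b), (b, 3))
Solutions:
 g(b) = C1 + Integral(C2*airyai(2^(1/3)*b/2) + C3*airybi(2^(1/3)*b/2), b)


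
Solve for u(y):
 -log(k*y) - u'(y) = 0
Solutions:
 u(y) = C1 - y*log(k*y) + y


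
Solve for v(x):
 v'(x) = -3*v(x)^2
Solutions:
 v(x) = 1/(C1 + 3*x)


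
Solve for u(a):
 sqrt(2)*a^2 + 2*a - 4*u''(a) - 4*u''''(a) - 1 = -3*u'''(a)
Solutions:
 u(a) = C1 + C2*a + sqrt(2)*a^4/48 + a^3*(4 + 3*sqrt(2))/48 + a^2*(4 - 7*sqrt(2))/64 + (C3*sin(sqrt(55)*a/8) + C4*cos(sqrt(55)*a/8))*exp(3*a/8)


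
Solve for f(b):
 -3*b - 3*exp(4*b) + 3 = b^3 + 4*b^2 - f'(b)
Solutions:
 f(b) = C1 + b^4/4 + 4*b^3/3 + 3*b^2/2 - 3*b + 3*exp(4*b)/4


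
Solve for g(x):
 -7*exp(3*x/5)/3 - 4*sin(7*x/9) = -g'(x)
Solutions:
 g(x) = C1 + 35*exp(3*x/5)/9 - 36*cos(7*x/9)/7


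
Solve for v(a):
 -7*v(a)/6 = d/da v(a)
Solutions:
 v(a) = C1*exp(-7*a/6)


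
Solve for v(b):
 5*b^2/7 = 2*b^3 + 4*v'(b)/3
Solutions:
 v(b) = C1 - 3*b^4/8 + 5*b^3/28


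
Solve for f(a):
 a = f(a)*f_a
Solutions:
 f(a) = -sqrt(C1 + a^2)
 f(a) = sqrt(C1 + a^2)


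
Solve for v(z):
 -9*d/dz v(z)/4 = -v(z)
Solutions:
 v(z) = C1*exp(4*z/9)


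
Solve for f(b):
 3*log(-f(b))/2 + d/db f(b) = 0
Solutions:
 -li(-f(b)) = C1 - 3*b/2


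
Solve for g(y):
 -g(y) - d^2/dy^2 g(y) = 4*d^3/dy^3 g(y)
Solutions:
 g(y) = C1*exp(y*(-2 + (12*sqrt(327) + 217)^(-1/3) + (12*sqrt(327) + 217)^(1/3))/24)*sin(sqrt(3)*y*(-(12*sqrt(327) + 217)^(1/3) + (12*sqrt(327) + 217)^(-1/3))/24) + C2*exp(y*(-2 + (12*sqrt(327) + 217)^(-1/3) + (12*sqrt(327) + 217)^(1/3))/24)*cos(sqrt(3)*y*(-(12*sqrt(327) + 217)^(1/3) + (12*sqrt(327) + 217)^(-1/3))/24) + C3*exp(-y*((12*sqrt(327) + 217)^(-1/3) + 1 + (12*sqrt(327) + 217)^(1/3))/12)


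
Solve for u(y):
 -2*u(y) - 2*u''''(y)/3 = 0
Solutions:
 u(y) = (C1*sin(sqrt(2)*3^(1/4)*y/2) + C2*cos(sqrt(2)*3^(1/4)*y/2))*exp(-sqrt(2)*3^(1/4)*y/2) + (C3*sin(sqrt(2)*3^(1/4)*y/2) + C4*cos(sqrt(2)*3^(1/4)*y/2))*exp(sqrt(2)*3^(1/4)*y/2)


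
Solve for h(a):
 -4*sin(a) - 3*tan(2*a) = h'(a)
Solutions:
 h(a) = C1 + 3*log(cos(2*a))/2 + 4*cos(a)


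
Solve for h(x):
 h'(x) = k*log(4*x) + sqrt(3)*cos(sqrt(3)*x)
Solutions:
 h(x) = C1 + k*x*(log(x) - 1) + 2*k*x*log(2) + sin(sqrt(3)*x)


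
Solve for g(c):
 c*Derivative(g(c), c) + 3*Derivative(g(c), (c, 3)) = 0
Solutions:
 g(c) = C1 + Integral(C2*airyai(-3^(2/3)*c/3) + C3*airybi(-3^(2/3)*c/3), c)


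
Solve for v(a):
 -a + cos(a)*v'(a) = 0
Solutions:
 v(a) = C1 + Integral(a/cos(a), a)


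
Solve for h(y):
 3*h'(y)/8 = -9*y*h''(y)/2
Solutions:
 h(y) = C1 + C2*y^(11/12)


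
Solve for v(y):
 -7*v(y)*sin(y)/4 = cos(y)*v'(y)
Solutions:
 v(y) = C1*cos(y)^(7/4)


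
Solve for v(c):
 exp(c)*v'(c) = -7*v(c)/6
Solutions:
 v(c) = C1*exp(7*exp(-c)/6)


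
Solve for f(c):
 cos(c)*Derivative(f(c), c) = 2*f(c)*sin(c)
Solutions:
 f(c) = C1/cos(c)^2


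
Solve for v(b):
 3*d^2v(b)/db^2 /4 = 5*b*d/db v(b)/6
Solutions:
 v(b) = C1 + C2*erfi(sqrt(5)*b/3)


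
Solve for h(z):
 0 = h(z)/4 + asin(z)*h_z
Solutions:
 h(z) = C1*exp(-Integral(1/asin(z), z)/4)


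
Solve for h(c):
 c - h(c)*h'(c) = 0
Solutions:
 h(c) = -sqrt(C1 + c^2)
 h(c) = sqrt(C1 + c^2)


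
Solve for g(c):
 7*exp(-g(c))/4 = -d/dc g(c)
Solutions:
 g(c) = log(C1 - 7*c/4)


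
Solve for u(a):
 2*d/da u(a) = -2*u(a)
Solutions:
 u(a) = C1*exp(-a)


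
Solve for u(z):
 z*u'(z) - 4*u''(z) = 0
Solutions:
 u(z) = C1 + C2*erfi(sqrt(2)*z/4)


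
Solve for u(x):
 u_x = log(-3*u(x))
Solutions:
 -Integral(1/(log(-_y) + log(3)), (_y, u(x))) = C1 - x


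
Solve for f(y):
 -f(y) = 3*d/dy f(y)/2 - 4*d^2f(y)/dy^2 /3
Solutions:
 f(y) = C1*exp(y*(9 - sqrt(273))/16) + C2*exp(y*(9 + sqrt(273))/16)


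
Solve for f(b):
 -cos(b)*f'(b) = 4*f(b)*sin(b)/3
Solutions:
 f(b) = C1*cos(b)^(4/3)


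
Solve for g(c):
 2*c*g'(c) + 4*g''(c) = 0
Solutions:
 g(c) = C1 + C2*erf(c/2)


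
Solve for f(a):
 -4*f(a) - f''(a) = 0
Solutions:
 f(a) = C1*sin(2*a) + C2*cos(2*a)


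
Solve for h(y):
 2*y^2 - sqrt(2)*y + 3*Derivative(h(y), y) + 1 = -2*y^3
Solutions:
 h(y) = C1 - y^4/6 - 2*y^3/9 + sqrt(2)*y^2/6 - y/3


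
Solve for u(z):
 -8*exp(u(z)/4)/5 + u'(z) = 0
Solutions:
 u(z) = 4*log(-1/(C1 + 8*z)) + 4*log(20)


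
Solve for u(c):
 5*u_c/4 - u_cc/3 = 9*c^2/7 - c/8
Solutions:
 u(c) = C1 + C2*exp(15*c/4) + 12*c^3/35 + 157*c^2/700 + 314*c/2625


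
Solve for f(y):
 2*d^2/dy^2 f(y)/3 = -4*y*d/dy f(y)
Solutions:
 f(y) = C1 + C2*erf(sqrt(3)*y)


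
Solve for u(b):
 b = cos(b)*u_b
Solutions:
 u(b) = C1 + Integral(b/cos(b), b)


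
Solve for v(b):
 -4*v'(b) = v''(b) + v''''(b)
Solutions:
 v(b) = C1 + C2*exp(-3^(1/3)*b*(-(18 + sqrt(327))^(1/3) + 3^(1/3)/(18 + sqrt(327))^(1/3))/6)*sin(3^(1/6)*b*(3/(18 + sqrt(327))^(1/3) + 3^(2/3)*(18 + sqrt(327))^(1/3))/6) + C3*exp(-3^(1/3)*b*(-(18 + sqrt(327))^(1/3) + 3^(1/3)/(18 + sqrt(327))^(1/3))/6)*cos(3^(1/6)*b*(3/(18 + sqrt(327))^(1/3) + 3^(2/3)*(18 + sqrt(327))^(1/3))/6) + C4*exp(3^(1/3)*b*(-(18 + sqrt(327))^(1/3) + 3^(1/3)/(18 + sqrt(327))^(1/3))/3)


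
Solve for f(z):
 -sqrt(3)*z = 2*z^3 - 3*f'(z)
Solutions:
 f(z) = C1 + z^4/6 + sqrt(3)*z^2/6


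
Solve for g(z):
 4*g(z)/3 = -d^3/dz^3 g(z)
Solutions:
 g(z) = C3*exp(-6^(2/3)*z/3) + (C1*sin(2^(2/3)*3^(1/6)*z/2) + C2*cos(2^(2/3)*3^(1/6)*z/2))*exp(6^(2/3)*z/6)


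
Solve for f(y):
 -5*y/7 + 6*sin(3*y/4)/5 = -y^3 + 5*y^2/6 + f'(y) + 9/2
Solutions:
 f(y) = C1 + y^4/4 - 5*y^3/18 - 5*y^2/14 - 9*y/2 - 8*cos(3*y/4)/5


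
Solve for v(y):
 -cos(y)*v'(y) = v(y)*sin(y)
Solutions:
 v(y) = C1*cos(y)


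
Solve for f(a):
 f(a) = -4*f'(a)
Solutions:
 f(a) = C1*exp(-a/4)


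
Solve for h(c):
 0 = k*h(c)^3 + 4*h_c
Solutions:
 h(c) = -sqrt(2)*sqrt(-1/(C1 - c*k))
 h(c) = sqrt(2)*sqrt(-1/(C1 - c*k))


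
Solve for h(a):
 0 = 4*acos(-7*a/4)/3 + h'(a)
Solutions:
 h(a) = C1 - 4*a*acos(-7*a/4)/3 - 4*sqrt(16 - 49*a^2)/21


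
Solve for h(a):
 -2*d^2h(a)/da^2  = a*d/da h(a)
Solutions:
 h(a) = C1 + C2*erf(a/2)


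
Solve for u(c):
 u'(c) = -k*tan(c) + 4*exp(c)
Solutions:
 u(c) = C1 + k*log(cos(c)) + 4*exp(c)


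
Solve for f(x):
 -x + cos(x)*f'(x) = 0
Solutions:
 f(x) = C1 + Integral(x/cos(x), x)


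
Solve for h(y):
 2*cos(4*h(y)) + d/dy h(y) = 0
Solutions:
 h(y) = -asin((C1 + exp(16*y))/(C1 - exp(16*y)))/4 + pi/4
 h(y) = asin((C1 + exp(16*y))/(C1 - exp(16*y)))/4


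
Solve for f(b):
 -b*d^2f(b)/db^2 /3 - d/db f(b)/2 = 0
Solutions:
 f(b) = C1 + C2/sqrt(b)


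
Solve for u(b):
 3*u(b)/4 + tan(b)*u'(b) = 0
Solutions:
 u(b) = C1/sin(b)^(3/4)


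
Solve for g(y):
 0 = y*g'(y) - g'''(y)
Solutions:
 g(y) = C1 + Integral(C2*airyai(y) + C3*airybi(y), y)


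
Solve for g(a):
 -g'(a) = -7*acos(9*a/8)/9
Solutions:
 g(a) = C1 + 7*a*acos(9*a/8)/9 - 7*sqrt(64 - 81*a^2)/81


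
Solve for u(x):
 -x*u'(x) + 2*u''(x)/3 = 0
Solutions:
 u(x) = C1 + C2*erfi(sqrt(3)*x/2)


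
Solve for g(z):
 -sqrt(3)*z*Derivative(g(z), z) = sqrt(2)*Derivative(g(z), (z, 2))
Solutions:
 g(z) = C1 + C2*erf(6^(1/4)*z/2)


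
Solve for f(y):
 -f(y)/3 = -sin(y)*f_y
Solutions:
 f(y) = C1*(cos(y) - 1)^(1/6)/(cos(y) + 1)^(1/6)


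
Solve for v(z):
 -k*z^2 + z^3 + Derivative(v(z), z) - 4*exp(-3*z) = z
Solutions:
 v(z) = C1 + k*z^3/3 - z^4/4 + z^2/2 - 4*exp(-3*z)/3


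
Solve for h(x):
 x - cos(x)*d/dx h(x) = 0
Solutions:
 h(x) = C1 + Integral(x/cos(x), x)


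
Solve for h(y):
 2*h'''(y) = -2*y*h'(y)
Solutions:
 h(y) = C1 + Integral(C2*airyai(-y) + C3*airybi(-y), y)


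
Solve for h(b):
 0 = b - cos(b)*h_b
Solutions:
 h(b) = C1 + Integral(b/cos(b), b)


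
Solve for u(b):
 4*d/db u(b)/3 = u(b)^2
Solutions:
 u(b) = -4/(C1 + 3*b)


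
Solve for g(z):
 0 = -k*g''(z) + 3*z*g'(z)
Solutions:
 g(z) = C1 + C2*erf(sqrt(6)*z*sqrt(-1/k)/2)/sqrt(-1/k)


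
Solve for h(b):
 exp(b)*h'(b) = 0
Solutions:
 h(b) = C1


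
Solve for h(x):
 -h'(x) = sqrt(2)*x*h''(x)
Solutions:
 h(x) = C1 + C2*x^(1 - sqrt(2)/2)


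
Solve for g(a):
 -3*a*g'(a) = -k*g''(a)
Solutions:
 g(a) = C1 + C2*erf(sqrt(6)*a*sqrt(-1/k)/2)/sqrt(-1/k)


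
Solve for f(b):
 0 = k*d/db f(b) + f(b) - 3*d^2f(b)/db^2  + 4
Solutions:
 f(b) = C1*exp(b*(k - sqrt(k^2 + 12))/6) + C2*exp(b*(k + sqrt(k^2 + 12))/6) - 4


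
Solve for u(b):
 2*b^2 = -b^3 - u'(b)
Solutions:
 u(b) = C1 - b^4/4 - 2*b^3/3


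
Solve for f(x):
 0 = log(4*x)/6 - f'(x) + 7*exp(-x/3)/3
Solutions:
 f(x) = C1 + x*log(x)/6 + x*(-1 + 2*log(2))/6 - 7*exp(-x/3)


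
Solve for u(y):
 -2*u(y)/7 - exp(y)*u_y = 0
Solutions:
 u(y) = C1*exp(2*exp(-y)/7)


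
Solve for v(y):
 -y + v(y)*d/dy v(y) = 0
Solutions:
 v(y) = -sqrt(C1 + y^2)
 v(y) = sqrt(C1 + y^2)


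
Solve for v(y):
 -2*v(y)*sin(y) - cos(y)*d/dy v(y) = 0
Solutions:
 v(y) = C1*cos(y)^2


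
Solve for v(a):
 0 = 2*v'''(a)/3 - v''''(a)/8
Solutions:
 v(a) = C1 + C2*a + C3*a^2 + C4*exp(16*a/3)


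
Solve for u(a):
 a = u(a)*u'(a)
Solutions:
 u(a) = -sqrt(C1 + a^2)
 u(a) = sqrt(C1 + a^2)


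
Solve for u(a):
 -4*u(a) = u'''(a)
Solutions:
 u(a) = C3*exp(-2^(2/3)*a) + (C1*sin(2^(2/3)*sqrt(3)*a/2) + C2*cos(2^(2/3)*sqrt(3)*a/2))*exp(2^(2/3)*a/2)


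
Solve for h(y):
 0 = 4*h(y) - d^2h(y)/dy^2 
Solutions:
 h(y) = C1*exp(-2*y) + C2*exp(2*y)


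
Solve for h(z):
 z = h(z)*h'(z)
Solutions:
 h(z) = -sqrt(C1 + z^2)
 h(z) = sqrt(C1 + z^2)


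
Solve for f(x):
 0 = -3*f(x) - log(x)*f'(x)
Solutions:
 f(x) = C1*exp(-3*li(x))


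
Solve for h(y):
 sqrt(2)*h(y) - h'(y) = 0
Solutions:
 h(y) = C1*exp(sqrt(2)*y)


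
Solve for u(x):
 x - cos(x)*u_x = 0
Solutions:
 u(x) = C1 + Integral(x/cos(x), x)


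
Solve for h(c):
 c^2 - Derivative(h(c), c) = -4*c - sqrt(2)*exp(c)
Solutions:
 h(c) = C1 + c^3/3 + 2*c^2 + sqrt(2)*exp(c)


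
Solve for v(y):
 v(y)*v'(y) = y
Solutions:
 v(y) = -sqrt(C1 + y^2)
 v(y) = sqrt(C1 + y^2)


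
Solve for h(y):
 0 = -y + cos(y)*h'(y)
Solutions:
 h(y) = C1 + Integral(y/cos(y), y)


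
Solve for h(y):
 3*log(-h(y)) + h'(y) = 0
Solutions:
 -li(-h(y)) = C1 - 3*y


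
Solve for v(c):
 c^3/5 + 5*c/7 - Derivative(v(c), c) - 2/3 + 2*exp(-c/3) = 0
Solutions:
 v(c) = C1 + c^4/20 + 5*c^2/14 - 2*c/3 - 6*exp(-c/3)


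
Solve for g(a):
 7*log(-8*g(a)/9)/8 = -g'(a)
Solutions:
 8*Integral(1/(log(-_y) - 2*log(3) + 3*log(2)), (_y, g(a)))/7 = C1 - a


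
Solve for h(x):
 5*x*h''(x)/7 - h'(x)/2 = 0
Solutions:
 h(x) = C1 + C2*x^(17/10)


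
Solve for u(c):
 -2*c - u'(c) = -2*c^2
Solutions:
 u(c) = C1 + 2*c^3/3 - c^2


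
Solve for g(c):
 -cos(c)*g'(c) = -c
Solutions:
 g(c) = C1 + Integral(c/cos(c), c)


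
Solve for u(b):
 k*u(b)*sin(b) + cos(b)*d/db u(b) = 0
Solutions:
 u(b) = C1*exp(k*log(cos(b)))


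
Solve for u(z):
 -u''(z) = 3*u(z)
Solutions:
 u(z) = C1*sin(sqrt(3)*z) + C2*cos(sqrt(3)*z)


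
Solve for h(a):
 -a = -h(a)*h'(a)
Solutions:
 h(a) = -sqrt(C1 + a^2)
 h(a) = sqrt(C1 + a^2)


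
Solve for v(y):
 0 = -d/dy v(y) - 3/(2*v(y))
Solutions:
 v(y) = -sqrt(C1 - 3*y)
 v(y) = sqrt(C1 - 3*y)


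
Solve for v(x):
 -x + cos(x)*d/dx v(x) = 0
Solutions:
 v(x) = C1 + Integral(x/cos(x), x)


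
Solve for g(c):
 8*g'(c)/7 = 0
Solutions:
 g(c) = C1


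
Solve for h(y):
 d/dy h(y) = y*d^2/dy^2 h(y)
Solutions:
 h(y) = C1 + C2*y^2


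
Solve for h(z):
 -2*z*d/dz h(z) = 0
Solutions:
 h(z) = C1


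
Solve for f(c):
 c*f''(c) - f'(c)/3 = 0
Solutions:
 f(c) = C1 + C2*c^(4/3)


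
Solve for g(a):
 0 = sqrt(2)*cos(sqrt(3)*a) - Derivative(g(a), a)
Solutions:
 g(a) = C1 + sqrt(6)*sin(sqrt(3)*a)/3


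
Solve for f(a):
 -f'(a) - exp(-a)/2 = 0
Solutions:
 f(a) = C1 + exp(-a)/2


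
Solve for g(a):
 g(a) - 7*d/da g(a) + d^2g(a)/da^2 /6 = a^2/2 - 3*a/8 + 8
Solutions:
 g(a) = C1*exp(a*(21 - sqrt(435))) + C2*exp(a*(sqrt(435) + 21)) + a^2/2 + 53*a/8 + 1301/24


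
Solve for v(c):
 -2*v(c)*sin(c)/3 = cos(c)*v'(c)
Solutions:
 v(c) = C1*cos(c)^(2/3)


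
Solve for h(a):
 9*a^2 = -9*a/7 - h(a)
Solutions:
 h(a) = 9*a*(-7*a - 1)/7


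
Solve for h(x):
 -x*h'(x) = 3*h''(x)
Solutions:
 h(x) = C1 + C2*erf(sqrt(6)*x/6)


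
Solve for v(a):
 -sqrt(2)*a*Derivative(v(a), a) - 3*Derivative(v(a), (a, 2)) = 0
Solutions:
 v(a) = C1 + C2*erf(2^(3/4)*sqrt(3)*a/6)


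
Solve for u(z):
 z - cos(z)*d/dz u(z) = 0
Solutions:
 u(z) = C1 + Integral(z/cos(z), z)


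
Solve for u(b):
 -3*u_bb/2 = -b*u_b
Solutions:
 u(b) = C1 + C2*erfi(sqrt(3)*b/3)


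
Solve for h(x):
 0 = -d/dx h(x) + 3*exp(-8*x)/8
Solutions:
 h(x) = C1 - 3*exp(-8*x)/64


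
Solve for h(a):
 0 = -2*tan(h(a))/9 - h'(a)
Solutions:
 h(a) = pi - asin(C1*exp(-2*a/9))
 h(a) = asin(C1*exp(-2*a/9))


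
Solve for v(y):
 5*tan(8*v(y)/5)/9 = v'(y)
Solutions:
 v(y) = -5*asin(C1*exp(8*y/9))/8 + 5*pi/8
 v(y) = 5*asin(C1*exp(8*y/9))/8


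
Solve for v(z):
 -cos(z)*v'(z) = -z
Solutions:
 v(z) = C1 + Integral(z/cos(z), z)


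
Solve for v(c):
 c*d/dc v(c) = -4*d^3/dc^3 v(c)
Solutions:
 v(c) = C1 + Integral(C2*airyai(-2^(1/3)*c/2) + C3*airybi(-2^(1/3)*c/2), c)


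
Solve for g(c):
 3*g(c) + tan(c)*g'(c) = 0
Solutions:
 g(c) = C1/sin(c)^3


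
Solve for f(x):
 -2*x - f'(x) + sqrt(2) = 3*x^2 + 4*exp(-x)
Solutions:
 f(x) = C1 - x^3 - x^2 + sqrt(2)*x + 4*exp(-x)


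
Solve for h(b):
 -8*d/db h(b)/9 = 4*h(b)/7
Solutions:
 h(b) = C1*exp(-9*b/14)


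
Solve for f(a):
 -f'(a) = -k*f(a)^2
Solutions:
 f(a) = -1/(C1 + a*k)


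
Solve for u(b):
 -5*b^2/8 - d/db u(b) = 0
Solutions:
 u(b) = C1 - 5*b^3/24


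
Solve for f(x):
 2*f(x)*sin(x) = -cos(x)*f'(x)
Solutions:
 f(x) = C1*cos(x)^2


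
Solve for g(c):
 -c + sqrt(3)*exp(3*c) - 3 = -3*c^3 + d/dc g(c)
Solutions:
 g(c) = C1 + 3*c^4/4 - c^2/2 - 3*c + sqrt(3)*exp(3*c)/3


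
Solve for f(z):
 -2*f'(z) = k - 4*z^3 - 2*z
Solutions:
 f(z) = C1 - k*z/2 + z^4/2 + z^2/2


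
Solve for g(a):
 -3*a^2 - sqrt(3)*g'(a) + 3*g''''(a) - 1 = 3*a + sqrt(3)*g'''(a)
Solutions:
 g(a) = C1 + C2*exp(a*(-12^(1/3)*(9*sqrt(255) + 83*sqrt(3))^(1/3) - 2*18^(1/3)/(9*sqrt(255) + 83*sqrt(3))^(1/3) + 4*sqrt(3))/36)*sin(2^(1/3)*3^(1/6)*a*(-2^(1/3)*3^(2/3)*(9*sqrt(255) + 83*sqrt(3))^(1/3) + 6/(9*sqrt(255) + 83*sqrt(3))^(1/3))/36) + C3*exp(a*(-12^(1/3)*(9*sqrt(255) + 83*sqrt(3))^(1/3) - 2*18^(1/3)/(9*sqrt(255) + 83*sqrt(3))^(1/3) + 4*sqrt(3))/36)*cos(2^(1/3)*3^(1/6)*a*(-2^(1/3)*3^(2/3)*(9*sqrt(255) + 83*sqrt(3))^(1/3) + 6/(9*sqrt(255) + 83*sqrt(3))^(1/3))/36) + C4*exp(a*(2*18^(1/3)/(9*sqrt(255) + 83*sqrt(3))^(1/3) + 2*sqrt(3) + 12^(1/3)*(9*sqrt(255) + 83*sqrt(3))^(1/3))/18) - sqrt(3)*a^3/3 - sqrt(3)*a^2/2 + 5*sqrt(3)*a/3


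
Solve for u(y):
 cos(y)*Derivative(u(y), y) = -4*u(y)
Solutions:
 u(y) = C1*(sin(y)^2 - 2*sin(y) + 1)/(sin(y)^2 + 2*sin(y) + 1)


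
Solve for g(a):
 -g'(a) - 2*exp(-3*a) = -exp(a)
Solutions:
 g(a) = C1 + exp(a) + 2*exp(-3*a)/3


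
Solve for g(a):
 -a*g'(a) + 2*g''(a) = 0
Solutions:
 g(a) = C1 + C2*erfi(a/2)


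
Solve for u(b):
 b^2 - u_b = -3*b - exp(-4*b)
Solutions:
 u(b) = C1 + b^3/3 + 3*b^2/2 - exp(-4*b)/4


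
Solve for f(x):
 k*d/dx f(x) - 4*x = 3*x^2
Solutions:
 f(x) = C1 + x^3/k + 2*x^2/k


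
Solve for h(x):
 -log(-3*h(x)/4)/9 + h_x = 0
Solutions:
 -9*Integral(1/(log(-_y) - 2*log(2) + log(3)), (_y, h(x))) = C1 - x


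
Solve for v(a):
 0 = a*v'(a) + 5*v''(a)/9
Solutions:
 v(a) = C1 + C2*erf(3*sqrt(10)*a/10)


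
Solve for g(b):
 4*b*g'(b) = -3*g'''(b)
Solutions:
 g(b) = C1 + Integral(C2*airyai(-6^(2/3)*b/3) + C3*airybi(-6^(2/3)*b/3), b)


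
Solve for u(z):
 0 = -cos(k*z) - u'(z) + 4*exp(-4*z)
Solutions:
 u(z) = C1 - exp(-4*z) - sin(k*z)/k


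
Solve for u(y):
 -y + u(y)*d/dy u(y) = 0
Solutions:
 u(y) = -sqrt(C1 + y^2)
 u(y) = sqrt(C1 + y^2)


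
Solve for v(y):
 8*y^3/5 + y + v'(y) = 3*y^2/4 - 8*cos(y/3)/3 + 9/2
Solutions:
 v(y) = C1 - 2*y^4/5 + y^3/4 - y^2/2 + 9*y/2 - 8*sin(y/3)


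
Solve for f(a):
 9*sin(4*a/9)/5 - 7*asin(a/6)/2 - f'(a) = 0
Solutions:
 f(a) = C1 - 7*a*asin(a/6)/2 - 7*sqrt(36 - a^2)/2 - 81*cos(4*a/9)/20


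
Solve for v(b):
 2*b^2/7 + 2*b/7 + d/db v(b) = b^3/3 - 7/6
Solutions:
 v(b) = C1 + b^4/12 - 2*b^3/21 - b^2/7 - 7*b/6


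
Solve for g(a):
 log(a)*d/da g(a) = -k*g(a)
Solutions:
 g(a) = C1*exp(-k*li(a))


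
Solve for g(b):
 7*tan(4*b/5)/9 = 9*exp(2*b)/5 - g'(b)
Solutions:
 g(b) = C1 + 9*exp(2*b)/10 + 35*log(cos(4*b/5))/36


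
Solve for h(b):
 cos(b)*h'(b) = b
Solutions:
 h(b) = C1 + Integral(b/cos(b), b)


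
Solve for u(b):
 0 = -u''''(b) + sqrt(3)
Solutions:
 u(b) = C1 + C2*b + C3*b^2 + C4*b^3 + sqrt(3)*b^4/24


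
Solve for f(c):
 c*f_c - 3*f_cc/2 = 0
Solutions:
 f(c) = C1 + C2*erfi(sqrt(3)*c/3)
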